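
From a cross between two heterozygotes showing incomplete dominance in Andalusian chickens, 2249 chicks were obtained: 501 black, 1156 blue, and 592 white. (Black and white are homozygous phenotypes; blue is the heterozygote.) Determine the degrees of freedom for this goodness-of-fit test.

With incomplete dominance, a heterozygote × heterozygote cross gives a 1:2:1 phenotypic ratio.
A goodness-of-fit test with 3 phenotype classes has df = 3 − 1 = 2.

2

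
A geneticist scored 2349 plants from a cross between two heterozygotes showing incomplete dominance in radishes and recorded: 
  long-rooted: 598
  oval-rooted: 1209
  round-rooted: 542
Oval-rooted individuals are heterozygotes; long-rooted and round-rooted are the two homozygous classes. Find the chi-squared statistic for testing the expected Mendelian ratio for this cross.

With incomplete dominance, a heterozygote × heterozygote cross gives a 1:2:1 phenotypic ratio.
Expected counts for N = 2349 under a 1:2:1 ratio (total parts = 4):
  long-rooted: 2349 × 1/4 = 587.25
  oval-rooted: 2349 × 2/4 = 1174.5
  round-rooted: 2349 × 1/4 = 587.25
χ² = Σ (O − E)² / E
  long-rooted: (598 − 587.25)² / 587.25 = 0.1968
  oval-rooted: (1209 − 1174.5)² / 1174.5 = 1.0134
  round-rooted: (542 − 587.25)² / 587.25 = 3.4867
χ² = 0.1968 + 1.0134 + 3.4867 = 4.6969 ≈ 4.697

4.697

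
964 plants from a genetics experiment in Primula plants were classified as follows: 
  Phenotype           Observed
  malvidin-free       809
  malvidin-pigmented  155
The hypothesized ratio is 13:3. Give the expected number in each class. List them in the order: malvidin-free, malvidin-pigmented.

783.25, 180.75

Under the 13:3 hypothesis (Σ ratio = 16, N = 964):
  malvidin-free: 964 × 13/16 = 783.25
  malvidin-pigmented: 964 × 3/16 = 180.75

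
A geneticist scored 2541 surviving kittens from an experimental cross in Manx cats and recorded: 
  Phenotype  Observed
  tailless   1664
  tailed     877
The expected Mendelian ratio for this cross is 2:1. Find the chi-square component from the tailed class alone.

The 2:1 ratio has 3 parts, so with N = 2541 the expected counts are:
  tailless: 2541 × 2/3 = 1694
  tailed: 2541 × 1/3 = 847
Contribution of tailed: (877 − 847)² / 847 = 1.0626

1.063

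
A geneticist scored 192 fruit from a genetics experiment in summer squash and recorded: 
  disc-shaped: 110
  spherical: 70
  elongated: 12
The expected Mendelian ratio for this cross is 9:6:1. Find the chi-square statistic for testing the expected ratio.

Expected counts for N = 192 under a 9:6:1 ratio (total parts = 16):
  disc-shaped: 192 × 9/16 = 108
  spherical: 192 × 6/16 = 72
  elongated: 192 × 1/16 = 12
χ² = Σ (O − E)² / E
  disc-shaped: (110 − 108)² / 108 = 0.0370
  spherical: (70 − 72)² / 72 = 0.0556
  elongated: (12 − 12)² / 12 = 0.0000
χ² = 0.0370 + 0.0556 + 0.0000 = 0.0926 ≈ 0.093

0.093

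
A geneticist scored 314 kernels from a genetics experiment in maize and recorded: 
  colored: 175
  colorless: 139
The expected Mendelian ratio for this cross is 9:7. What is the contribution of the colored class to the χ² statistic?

Expected counts for N = 314 under a 9:7 ratio (total parts = 16):
  colored: 314 × 9/16 = 176.625
  colorless: 314 × 7/16 = 137.375
Contribution of colored: (175 − 176.625)² / 176.625 = 0.0150

0.015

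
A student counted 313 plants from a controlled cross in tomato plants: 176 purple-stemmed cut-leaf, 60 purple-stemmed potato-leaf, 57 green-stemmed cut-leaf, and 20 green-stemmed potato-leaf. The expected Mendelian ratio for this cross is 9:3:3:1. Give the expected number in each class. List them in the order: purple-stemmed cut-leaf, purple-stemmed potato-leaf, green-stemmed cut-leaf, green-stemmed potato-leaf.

Total ratio parts = 16. Expected numbers out of 313:
  purple-stemmed cut-leaf: 313 × 9/16 = 176.0625
  purple-stemmed potato-leaf: 313 × 3/16 = 58.6875
  green-stemmed cut-leaf: 313 × 3/16 = 58.6875
  green-stemmed potato-leaf: 313 × 1/16 = 19.5625

176.0625, 58.6875, 58.6875, 19.5625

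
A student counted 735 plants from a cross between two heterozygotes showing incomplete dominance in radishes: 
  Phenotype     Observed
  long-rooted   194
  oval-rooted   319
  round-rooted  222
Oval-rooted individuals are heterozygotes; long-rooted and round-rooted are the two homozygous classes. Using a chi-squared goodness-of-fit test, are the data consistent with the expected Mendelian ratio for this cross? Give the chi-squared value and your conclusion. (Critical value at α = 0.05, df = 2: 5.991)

14.935; not consistent

With incomplete dominance, a heterozygote × heterozygote cross gives a 1:2:1 phenotypic ratio.
Expected counts for N = 735 under a 1:2:1 ratio (total parts = 4):
  long-rooted: 735 × 1/4 = 183.75
  oval-rooted: 735 × 2/4 = 367.5
  round-rooted: 735 × 1/4 = 183.75
χ² = Σ (O − E)² / E
  long-rooted: (194 − 183.75)² / 183.75 = 0.5718
  oval-rooted: (319 − 367.5)² / 367.5 = 6.4007
  round-rooted: (222 − 183.75)² / 183.75 = 7.9622
χ² = 0.5718 + 6.4007 + 7.9622 = 14.9347 ≈ 14.935
Degrees of freedom = 3 − 1 = 2; critical value at α = 0.05 is 5.991.
Since 14.935 > 5.991, we reject the null hypothesis — the data do not fit the 1:2:1 ratio.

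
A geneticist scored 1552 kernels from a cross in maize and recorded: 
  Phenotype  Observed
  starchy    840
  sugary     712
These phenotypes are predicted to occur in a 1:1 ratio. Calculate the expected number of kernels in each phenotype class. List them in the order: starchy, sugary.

The 1:1 ratio has 2 parts, so with N = 1552 the expected counts are:
  starchy: 1552 × 1/2 = 776
  sugary: 1552 × 1/2 = 776

776, 776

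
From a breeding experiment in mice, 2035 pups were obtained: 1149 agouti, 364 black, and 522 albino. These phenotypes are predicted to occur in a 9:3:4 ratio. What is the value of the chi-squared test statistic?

Total ratio parts = 16. Expected numbers out of 2035:
  agouti: 2035 × 9/16 = 1144.6875
  black: 2035 × 3/16 = 381.5625
  albino: 2035 × 4/16 = 508.75
χ² = Σ (O − E)² / E
  agouti: (1149 − 1144.6875)² / 1144.6875 = 0.0162
  black: (364 − 381.5625)² / 381.5625 = 0.8084
  albino: (522 − 508.75)² / 508.75 = 0.3451
χ² = 0.0162 + 0.8084 + 0.3451 = 1.1697 ≈ 1.170

1.170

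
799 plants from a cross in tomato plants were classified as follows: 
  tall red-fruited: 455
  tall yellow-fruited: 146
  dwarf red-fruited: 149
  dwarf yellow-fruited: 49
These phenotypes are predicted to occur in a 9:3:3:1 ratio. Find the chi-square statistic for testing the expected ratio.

0.188

Total ratio parts = 16. Expected numbers out of 799:
  tall red-fruited: 799 × 9/16 = 449.4375
  tall yellow-fruited: 799 × 3/16 = 149.8125
  dwarf red-fruited: 799 × 3/16 = 149.8125
  dwarf yellow-fruited: 799 × 1/16 = 49.9375
χ² = Σ (O − E)² / E
  tall red-fruited: (455 − 449.4375)² / 449.4375 = 0.0688
  tall yellow-fruited: (146 − 149.8125)² / 149.8125 = 0.0970
  dwarf red-fruited: (149 − 149.8125)² / 149.8125 = 0.0044
  dwarf yellow-fruited: (49 − 49.9375)² / 49.9375 = 0.0176
χ² = 0.0688 + 0.0970 + 0.0044 + 0.0176 = 0.1878 ≈ 0.188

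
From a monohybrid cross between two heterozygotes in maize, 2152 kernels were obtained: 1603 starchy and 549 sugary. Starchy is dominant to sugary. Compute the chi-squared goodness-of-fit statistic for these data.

For a monohybrid cross between heterozygotes with complete dominance, the expected phenotypic ratio is 3:1.
Total ratio parts = 4. Expected numbers out of 2152:
  starchy: 2152 × 3/4 = 1614
  sugary: 2152 × 1/4 = 538
χ² = Σ (O − E)² / E
  starchy: (1603 − 1614)² / 1614 = 0.0750
  sugary: (549 − 538)² / 538 = 0.2249
χ² = 0.0750 + 0.2249 = 0.2999 ≈ 0.300

0.300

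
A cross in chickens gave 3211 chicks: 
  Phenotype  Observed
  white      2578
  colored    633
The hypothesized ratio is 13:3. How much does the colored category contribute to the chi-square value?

1.590

Expected counts for N = 3211 under a 13:3 ratio (total parts = 16):
  white: 3211 × 13/16 = 2608.9375
  colored: 3211 × 3/16 = 602.0625
Contribution of colored: (633 − 602.0625)² / 602.0625 = 1.5898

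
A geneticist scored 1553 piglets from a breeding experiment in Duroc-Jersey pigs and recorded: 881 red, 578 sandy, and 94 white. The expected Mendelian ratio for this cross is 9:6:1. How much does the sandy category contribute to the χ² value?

0.033

Under the 9:6:1 hypothesis (Σ ratio = 16, N = 1553):
  red: 1553 × 9/16 = 873.5625
  sandy: 1553 × 6/16 = 582.375
  white: 1553 × 1/16 = 97.0625
Contribution of sandy: (578 − 582.375)² / 582.375 = 0.0329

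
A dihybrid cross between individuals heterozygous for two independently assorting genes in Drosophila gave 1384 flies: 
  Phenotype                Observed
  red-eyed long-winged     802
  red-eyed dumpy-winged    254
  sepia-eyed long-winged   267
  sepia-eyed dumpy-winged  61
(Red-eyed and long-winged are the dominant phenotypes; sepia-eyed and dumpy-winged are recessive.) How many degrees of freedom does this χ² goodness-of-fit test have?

A dihybrid F₂ with independent assortment and complete dominance at both loci gives a 9:3:3:1 phenotypic ratio.
A goodness-of-fit test with 4 phenotype classes has df = 4 − 1 = 3.

3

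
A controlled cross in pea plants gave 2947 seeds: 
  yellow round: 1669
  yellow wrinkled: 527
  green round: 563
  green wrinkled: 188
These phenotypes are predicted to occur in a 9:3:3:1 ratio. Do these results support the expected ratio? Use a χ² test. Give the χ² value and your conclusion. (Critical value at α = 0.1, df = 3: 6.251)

1.536; consistent

Expected counts for N = 2947 under a 9:3:3:1 ratio (total parts = 16):
  yellow round: 2947 × 9/16 = 1657.6875
  yellow wrinkled: 2947 × 3/16 = 552.5625
  green round: 2947 × 3/16 = 552.5625
  green wrinkled: 2947 × 1/16 = 184.1875
χ² = Σ (O − E)² / E
  yellow round: (1669 − 1657.6875)² / 1657.6875 = 0.0772
  yellow wrinkled: (527 − 552.5625)² / 552.5625 = 1.1826
  green round: (563 − 552.5625)² / 552.5625 = 0.1972
  green wrinkled: (188 − 184.1875)² / 184.1875 = 0.0789
χ² = 0.0772 + 1.1826 + 0.1972 + 0.0789 = 1.5359 ≈ 1.536
Degrees of freedom = 4 − 1 = 3; critical value at α = 0.1 is 6.251.
Since 1.536 < 6.251, we fail to reject the null hypothesis — the data are consistent with the 9:3:3:1 ratio.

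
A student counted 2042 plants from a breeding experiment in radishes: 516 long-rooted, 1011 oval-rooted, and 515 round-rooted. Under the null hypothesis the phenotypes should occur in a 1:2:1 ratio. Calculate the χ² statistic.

0.197

Total ratio parts = 4. Expected numbers out of 2042:
  long-rooted: 2042 × 1/4 = 510.5
  oval-rooted: 2042 × 2/4 = 1021
  round-rooted: 2042 × 1/4 = 510.5
χ² = Σ (O − E)² / E
  long-rooted: (516 − 510.5)² / 510.5 = 0.0593
  oval-rooted: (1011 − 1021)² / 1021 = 0.0979
  round-rooted: (515 − 510.5)² / 510.5 = 0.0397
χ² = 0.0593 + 0.0979 + 0.0397 = 0.1969 ≈ 0.197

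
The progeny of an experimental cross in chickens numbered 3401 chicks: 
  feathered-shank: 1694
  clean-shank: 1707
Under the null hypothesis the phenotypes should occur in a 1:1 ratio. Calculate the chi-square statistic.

0.050

Under the 1:1 hypothesis (Σ ratio = 2, N = 3401):
  feathered-shank: 3401 × 1/2 = 1700.5
  clean-shank: 3401 × 1/2 = 1700.5
χ² = Σ (O − E)² / E
  feathered-shank: (1694 − 1700.5)² / 1700.5 = 0.0248
  clean-shank: (1707 − 1700.5)² / 1700.5 = 0.0248
χ² = 0.0248 + 0.0248 = 0.0496 ≈ 0.050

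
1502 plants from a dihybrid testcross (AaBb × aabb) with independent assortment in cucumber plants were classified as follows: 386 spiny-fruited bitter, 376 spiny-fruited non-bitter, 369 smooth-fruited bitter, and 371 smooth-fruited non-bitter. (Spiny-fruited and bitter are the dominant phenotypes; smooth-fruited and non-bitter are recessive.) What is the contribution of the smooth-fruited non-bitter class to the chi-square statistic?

A dihybrid testcross with independent assortment gives a 1:1:1:1 ratio.
Under the 1:1:1:1 hypothesis (Σ ratio = 4, N = 1502):
  spiny-fruited bitter: 1502 × 1/4 = 375.5
  spiny-fruited non-bitter: 1502 × 1/4 = 375.5
  smooth-fruited bitter: 1502 × 1/4 = 375.5
  smooth-fruited non-bitter: 1502 × 1/4 = 375.5
Contribution of smooth-fruited non-bitter: (371 − 375.5)² / 375.5 = 0.0539

0.054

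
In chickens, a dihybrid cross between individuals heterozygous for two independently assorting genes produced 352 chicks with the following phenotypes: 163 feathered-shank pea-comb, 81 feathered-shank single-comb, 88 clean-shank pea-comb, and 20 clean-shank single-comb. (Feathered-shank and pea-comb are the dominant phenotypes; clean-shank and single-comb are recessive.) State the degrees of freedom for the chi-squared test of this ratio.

3

A dihybrid F₂ with independent assortment and complete dominance at both loci gives a 9:3:3:1 phenotypic ratio.
A goodness-of-fit test with 4 phenotype classes has df = 4 − 1 = 3.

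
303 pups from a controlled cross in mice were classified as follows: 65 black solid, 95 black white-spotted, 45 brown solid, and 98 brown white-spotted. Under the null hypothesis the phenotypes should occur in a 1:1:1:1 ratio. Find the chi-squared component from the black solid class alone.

1.526

Expected counts for N = 303 under a 1:1:1:1 ratio (total parts = 4):
  black solid: 303 × 1/4 = 75.75
  black white-spotted: 303 × 1/4 = 75.75
  brown solid: 303 × 1/4 = 75.75
  brown white-spotted: 303 × 1/4 = 75.75
Contribution of black solid: (65 − 75.75)² / 75.75 = 1.5256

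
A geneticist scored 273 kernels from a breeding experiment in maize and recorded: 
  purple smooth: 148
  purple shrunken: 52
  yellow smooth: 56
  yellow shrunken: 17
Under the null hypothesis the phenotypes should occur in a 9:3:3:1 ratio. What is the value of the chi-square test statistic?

The 9:3:3:1 ratio has 16 parts, so with N = 273 the expected counts are:
  purple smooth: 273 × 9/16 = 153.5625
  purple shrunken: 273 × 3/16 = 51.1875
  yellow smooth: 273 × 3/16 = 51.1875
  yellow shrunken: 273 × 1/16 = 17.0625
χ² = Σ (O − E)² / E
  purple smooth: (148 − 153.5625)² / 153.5625 = 0.2015
  purple shrunken: (52 − 51.1875)² / 51.1875 = 0.0129
  yellow smooth: (56 − 51.1875)² / 51.1875 = 0.4525
  yellow shrunken: (17 − 17.0625)² / 17.0625 = 0.0002
χ² = 0.2015 + 0.0129 + 0.4525 + 0.0002 = 0.6671 ≈ 0.667

0.667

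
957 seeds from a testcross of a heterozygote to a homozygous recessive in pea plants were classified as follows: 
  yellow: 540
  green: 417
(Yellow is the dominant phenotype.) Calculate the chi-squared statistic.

15.809

A testcross of a heterozygote (Aa × aa) gives a 1:1 phenotypic ratio.
Total ratio parts = 2. Expected numbers out of 957:
  yellow: 957 × 1/2 = 478.5
  green: 957 × 1/2 = 478.5
χ² = Σ (O − E)² / E
  yellow: (540 − 478.5)² / 478.5 = 7.9044
  green: (417 − 478.5)² / 478.5 = 7.9044
χ² = 7.9044 + 7.9044 = 15.8088 ≈ 15.809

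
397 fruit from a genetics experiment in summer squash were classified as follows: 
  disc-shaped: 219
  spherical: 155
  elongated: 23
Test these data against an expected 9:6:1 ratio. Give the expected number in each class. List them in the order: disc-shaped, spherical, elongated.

223.3125, 148.875, 24.8125

Total ratio parts = 16. Expected numbers out of 397:
  disc-shaped: 397 × 9/16 = 223.3125
  spherical: 397 × 6/16 = 148.875
  elongated: 397 × 1/16 = 24.8125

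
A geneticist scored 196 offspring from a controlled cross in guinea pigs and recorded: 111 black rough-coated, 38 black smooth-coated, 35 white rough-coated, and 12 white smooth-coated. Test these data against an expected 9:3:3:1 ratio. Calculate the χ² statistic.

0.136

Expected counts for N = 196 under a 9:3:3:1 ratio (total parts = 16):
  black rough-coated: 196 × 9/16 = 110.25
  black smooth-coated: 196 × 3/16 = 36.75
  white rough-coated: 196 × 3/16 = 36.75
  white smooth-coated: 196 × 1/16 = 12.25
χ² = Σ (O − E)² / E
  black rough-coated: (111 − 110.25)² / 110.25 = 0.0051
  black smooth-coated: (38 − 36.75)² / 36.75 = 0.0425
  white rough-coated: (35 − 36.75)² / 36.75 = 0.0833
  white smooth-coated: (12 − 12.25)² / 12.25 = 0.0051
χ² = 0.0051 + 0.0425 + 0.0833 + 0.0051 = 0.136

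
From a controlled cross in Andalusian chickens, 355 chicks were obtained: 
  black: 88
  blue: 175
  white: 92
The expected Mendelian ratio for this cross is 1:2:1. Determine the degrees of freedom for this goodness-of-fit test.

A goodness-of-fit test with 3 phenotype classes has df = 3 − 1 = 2.

2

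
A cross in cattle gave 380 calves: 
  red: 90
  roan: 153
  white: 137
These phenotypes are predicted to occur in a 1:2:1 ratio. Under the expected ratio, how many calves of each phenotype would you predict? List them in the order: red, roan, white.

95, 190, 95

Total ratio parts = 4. Expected numbers out of 380:
  red: 380 × 1/4 = 95
  roan: 380 × 2/4 = 190
  white: 380 × 1/4 = 95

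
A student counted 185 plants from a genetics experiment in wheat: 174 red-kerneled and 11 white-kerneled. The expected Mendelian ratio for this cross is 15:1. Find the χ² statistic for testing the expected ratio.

Expected counts for N = 185 under a 15:1 ratio (total parts = 16):
  red-kerneled: 185 × 15/16 = 173.4375
  white-kerneled: 185 × 1/16 = 11.5625
χ² = Σ (O − E)² / E
  red-kerneled: (174 − 173.4375)² / 173.4375 = 0.0018
  white-kerneled: (11 − 11.5625)² / 11.5625 = 0.0274
χ² = 0.0018 + 0.0274 = 0.0292 ≈ 0.029

0.029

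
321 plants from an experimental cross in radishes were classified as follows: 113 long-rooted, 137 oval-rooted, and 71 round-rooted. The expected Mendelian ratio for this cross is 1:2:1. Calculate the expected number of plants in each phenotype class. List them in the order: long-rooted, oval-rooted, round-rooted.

80.25, 160.5, 80.25

The 1:2:1 ratio has 4 parts, so with N = 321 the expected counts are:
  long-rooted: 321 × 1/4 = 80.25
  oval-rooted: 321 × 2/4 = 160.5
  round-rooted: 321 × 1/4 = 80.25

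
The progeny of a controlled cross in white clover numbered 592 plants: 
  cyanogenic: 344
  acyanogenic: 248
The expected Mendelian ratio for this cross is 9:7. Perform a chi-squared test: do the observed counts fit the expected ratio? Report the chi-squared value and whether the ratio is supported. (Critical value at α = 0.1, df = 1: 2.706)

Total ratio parts = 16. Expected numbers out of 592:
  cyanogenic: 592 × 9/16 = 333
  acyanogenic: 592 × 7/16 = 259
χ² = Σ (O − E)² / E
  cyanogenic: (344 − 333)² / 333 = 0.3634
  acyanogenic: (248 − 259)² / 259 = 0.4672
χ² = 0.3634 + 0.4672 = 0.8306 ≈ 0.831
Degrees of freedom = 2 − 1 = 1; critical value at α = 0.1 is 2.706.
Since 0.831 < 2.706, we fail to reject the null hypothesis — the data are consistent with the 9:7 ratio.

0.831; consistent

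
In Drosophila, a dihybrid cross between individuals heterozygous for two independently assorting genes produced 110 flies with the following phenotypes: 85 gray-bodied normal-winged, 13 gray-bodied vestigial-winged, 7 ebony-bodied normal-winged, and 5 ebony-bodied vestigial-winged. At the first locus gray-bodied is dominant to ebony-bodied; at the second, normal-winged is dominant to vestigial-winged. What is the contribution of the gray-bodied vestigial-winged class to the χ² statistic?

2.819

A dihybrid F₂ with independent assortment and complete dominance at both loci gives a 9:3:3:1 phenotypic ratio.
Under the 9:3:3:1 hypothesis (Σ ratio = 16, N = 110):
  gray-bodied normal-winged: 110 × 9/16 = 61.875
  gray-bodied vestigial-winged: 110 × 3/16 = 20.625
  ebony-bodied normal-winged: 110 × 3/16 = 20.625
  ebony-bodied vestigial-winged: 110 × 1/16 = 6.875
Contribution of gray-bodied vestigial-winged: (13 − 20.625)² / 20.625 = 2.8189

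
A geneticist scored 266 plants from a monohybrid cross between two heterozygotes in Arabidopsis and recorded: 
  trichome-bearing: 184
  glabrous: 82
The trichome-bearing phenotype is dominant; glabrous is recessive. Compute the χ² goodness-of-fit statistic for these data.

4.817

For a monohybrid cross between heterozygotes with complete dominance, the expected phenotypic ratio is 3:1.
Expected counts for N = 266 under a 3:1 ratio (total parts = 4):
  trichome-bearing: 266 × 3/4 = 199.5
  glabrous: 266 × 1/4 = 66.5
χ² = Σ (O − E)² / E
  trichome-bearing: (184 − 199.5)² / 199.5 = 1.2043
  glabrous: (82 − 66.5)² / 66.5 = 3.6128
χ² = 1.2043 + 3.6128 = 4.8171 ≈ 4.817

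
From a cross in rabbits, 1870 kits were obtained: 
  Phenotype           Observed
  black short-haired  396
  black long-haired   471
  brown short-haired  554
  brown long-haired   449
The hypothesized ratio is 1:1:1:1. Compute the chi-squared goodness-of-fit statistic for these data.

Expected counts for N = 1870 under a 1:1:1:1 ratio (total parts = 4):
  black short-haired: 1870 × 1/4 = 467.5
  black long-haired: 1870 × 1/4 = 467.5
  brown short-haired: 1870 × 1/4 = 467.5
  brown long-haired: 1870 × 1/4 = 467.5
χ² = Σ (O − E)² / E
  black short-haired: (396 − 467.5)² / 467.5 = 10.9353
  black long-haired: (471 − 467.5)² / 467.5 = 0.0262
  brown short-haired: (554 − 467.5)² / 467.5 = 16.0048
  brown long-haired: (449 − 467.5)² / 467.5 = 0.7321
χ² = 10.9353 + 0.0262 + 16.0048 + 0.7321 = 27.6984 ≈ 27.698

27.698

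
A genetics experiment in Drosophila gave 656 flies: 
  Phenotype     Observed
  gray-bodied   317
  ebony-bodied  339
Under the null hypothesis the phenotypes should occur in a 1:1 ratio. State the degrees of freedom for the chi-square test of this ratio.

A goodness-of-fit test with 2 phenotype classes has df = 2 − 1 = 1.

1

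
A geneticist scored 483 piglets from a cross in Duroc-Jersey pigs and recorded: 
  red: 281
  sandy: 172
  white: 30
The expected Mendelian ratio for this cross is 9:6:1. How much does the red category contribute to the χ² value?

The 9:6:1 ratio has 16 parts, so with N = 483 the expected counts are:
  red: 483 × 9/16 = 271.6875
  sandy: 483 × 6/16 = 181.125
  white: 483 × 1/16 = 30.1875
Contribution of red: (281 − 271.6875)² / 271.6875 = 0.3192

0.319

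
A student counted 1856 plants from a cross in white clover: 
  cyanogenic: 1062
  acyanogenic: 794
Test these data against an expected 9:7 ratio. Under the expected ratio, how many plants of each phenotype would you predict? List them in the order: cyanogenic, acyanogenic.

1044, 812

Total ratio parts = 16. Expected numbers out of 1856:
  cyanogenic: 1856 × 9/16 = 1044
  acyanogenic: 1856 × 7/16 = 812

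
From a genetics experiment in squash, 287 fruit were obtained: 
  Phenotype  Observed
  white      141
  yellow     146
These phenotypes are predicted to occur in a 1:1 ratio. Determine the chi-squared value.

0.087

Expected counts for N = 287 under a 1:1 ratio (total parts = 2):
  white: 287 × 1/2 = 143.5
  yellow: 287 × 1/2 = 143.5
χ² = Σ (O − E)² / E
  white: (141 − 143.5)² / 143.5 = 0.0436
  yellow: (146 − 143.5)² / 143.5 = 0.0436
χ² = 0.0436 + 0.0436 = 0.0872 ≈ 0.087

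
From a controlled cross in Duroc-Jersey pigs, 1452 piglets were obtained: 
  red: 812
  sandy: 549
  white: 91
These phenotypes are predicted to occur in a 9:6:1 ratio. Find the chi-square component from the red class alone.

0.028

Expected counts for N = 1452 under a 9:6:1 ratio (total parts = 16):
  red: 1452 × 9/16 = 816.75
  sandy: 1452 × 6/16 = 544.5
  white: 1452 × 1/16 = 90.75
Contribution of red: (812 − 816.75)² / 816.75 = 0.0276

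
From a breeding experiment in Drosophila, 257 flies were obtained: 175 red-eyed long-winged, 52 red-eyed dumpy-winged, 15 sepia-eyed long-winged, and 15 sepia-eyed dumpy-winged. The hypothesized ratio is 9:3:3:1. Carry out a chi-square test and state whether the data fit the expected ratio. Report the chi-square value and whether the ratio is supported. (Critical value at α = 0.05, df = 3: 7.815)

Expected counts for N = 257 under a 9:3:3:1 ratio (total parts = 16):
  red-eyed long-winged: 257 × 9/16 = 144.5625
  red-eyed dumpy-winged: 257 × 3/16 = 48.1875
  sepia-eyed long-winged: 257 × 3/16 = 48.1875
  sepia-eyed dumpy-winged: 257 × 1/16 = 16.0625
χ² = Σ (O − E)² / E
  red-eyed long-winged: (175 − 144.5625)² / 144.5625 = 6.4086
  red-eyed dumpy-winged: (52 − 48.1875)² / 48.1875 = 0.3016
  sepia-eyed long-winged: (15 − 48.1875)² / 48.1875 = 22.8568
  sepia-eyed dumpy-winged: (15 − 16.0625)² / 16.0625 = 0.0703
χ² = 6.4086 + 0.3016 + 22.8568 + 0.0703 = 29.6373 ≈ 29.637
Degrees of freedom = 4 − 1 = 3; critical value at α = 0.05 is 7.815.
Since 29.637 > 7.815, we reject the null hypothesis — the data do not fit the 9:3:3:1 ratio.

29.637; not consistent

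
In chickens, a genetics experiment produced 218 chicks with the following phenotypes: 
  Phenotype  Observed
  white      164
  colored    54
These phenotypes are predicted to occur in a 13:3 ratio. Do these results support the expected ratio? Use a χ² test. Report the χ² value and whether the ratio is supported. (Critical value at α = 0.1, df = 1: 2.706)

The 13:3 ratio has 16 parts, so with N = 218 the expected counts are:
  white: 218 × 13/16 = 177.125
  colored: 218 × 3/16 = 40.875
χ² = Σ (O − E)² / E
  white: (164 − 177.125)² / 177.125 = 0.9726
  colored: (54 − 40.875)² / 40.875 = 4.2144
χ² = 0.9726 + 4.2144 = 5.187
Degrees of freedom = 2 − 1 = 1; critical value at α = 0.1 is 2.706.
Since 5.187 > 2.706, we reject the null hypothesis — the data do not fit the 13:3 ratio.

5.187; not consistent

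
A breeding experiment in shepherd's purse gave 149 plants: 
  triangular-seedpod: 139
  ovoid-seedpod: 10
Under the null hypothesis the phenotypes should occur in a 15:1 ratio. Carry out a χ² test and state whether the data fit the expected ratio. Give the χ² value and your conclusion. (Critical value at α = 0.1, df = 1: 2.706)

The 15:1 ratio has 16 parts, so with N = 149 the expected counts are:
  triangular-seedpod: 149 × 15/16 = 139.6875
  ovoid-seedpod: 149 × 1/16 = 9.3125
χ² = Σ (O − E)² / E
  triangular-seedpod: (139 − 139.6875)² / 139.6875 = 0.0034
  ovoid-seedpod: (10 − 9.3125)² / 9.3125 = 0.0508
χ² = 0.0034 + 0.0508 = 0.0542 ≈ 0.054
Degrees of freedom = 2 − 1 = 1; critical value at α = 0.1 is 2.706.
Since 0.054 < 2.706, we fail to reject the null hypothesis — the data are consistent with the 15:1 ratio.

0.054; consistent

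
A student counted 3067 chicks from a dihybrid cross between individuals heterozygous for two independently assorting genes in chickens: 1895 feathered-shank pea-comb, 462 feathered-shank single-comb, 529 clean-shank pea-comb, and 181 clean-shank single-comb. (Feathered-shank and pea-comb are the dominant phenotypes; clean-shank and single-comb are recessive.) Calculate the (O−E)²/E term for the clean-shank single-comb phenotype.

A dihybrid F₂ with independent assortment and complete dominance at both loci gives a 9:3:3:1 phenotypic ratio.
Expected counts for N = 3067 under a 9:3:3:1 ratio (total parts = 16):
  feathered-shank pea-comb: 3067 × 9/16 = 1725.1875
  feathered-shank single-comb: 3067 × 3/16 = 575.0625
  clean-shank pea-comb: 3067 × 3/16 = 575.0625
  clean-shank single-comb: 3067 × 1/16 = 191.6875
Contribution of clean-shank single-comb: (181 − 191.6875)² / 191.6875 = 0.5959

0.596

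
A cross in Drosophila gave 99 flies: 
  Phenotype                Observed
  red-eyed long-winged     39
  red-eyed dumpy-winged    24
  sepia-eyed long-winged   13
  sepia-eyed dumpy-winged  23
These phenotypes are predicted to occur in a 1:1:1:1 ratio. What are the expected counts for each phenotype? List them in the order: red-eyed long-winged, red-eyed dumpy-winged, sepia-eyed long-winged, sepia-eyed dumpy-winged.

24.75, 24.75, 24.75, 24.75

The 1:1:1:1 ratio has 4 parts, so with N = 99 the expected counts are:
  red-eyed long-winged: 99 × 1/4 = 24.75
  red-eyed dumpy-winged: 99 × 1/4 = 24.75
  sepia-eyed long-winged: 99 × 1/4 = 24.75
  sepia-eyed dumpy-winged: 99 × 1/4 = 24.75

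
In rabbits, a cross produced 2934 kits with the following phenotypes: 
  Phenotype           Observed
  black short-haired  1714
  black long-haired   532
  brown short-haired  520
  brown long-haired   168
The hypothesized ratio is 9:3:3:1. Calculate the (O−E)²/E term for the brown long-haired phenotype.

The 9:3:3:1 ratio has 16 parts, so with N = 2934 the expected counts are:
  black short-haired: 2934 × 9/16 = 1650.375
  black long-haired: 2934 × 3/16 = 550.125
  brown short-haired: 2934 × 3/16 = 550.125
  brown long-haired: 2934 × 1/16 = 183.375
Contribution of brown long-haired: (168 − 183.375)² / 183.375 = 1.2891

1.289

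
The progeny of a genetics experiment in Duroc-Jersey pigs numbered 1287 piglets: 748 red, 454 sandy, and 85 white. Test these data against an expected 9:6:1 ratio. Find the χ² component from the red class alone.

0.800

Total ratio parts = 16. Expected numbers out of 1287:
  red: 1287 × 9/16 = 723.9375
  sandy: 1287 × 6/16 = 482.625
  white: 1287 × 1/16 = 80.4375
Contribution of red: (748 − 723.9375)² / 723.9375 = 0.7998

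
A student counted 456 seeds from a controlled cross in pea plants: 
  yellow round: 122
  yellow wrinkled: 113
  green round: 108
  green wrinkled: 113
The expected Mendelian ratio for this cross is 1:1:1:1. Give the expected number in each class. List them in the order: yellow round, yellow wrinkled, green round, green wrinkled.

Expected counts for N = 456 under a 1:1:1:1 ratio (total parts = 4):
  yellow round: 456 × 1/4 = 114
  yellow wrinkled: 456 × 1/4 = 114
  green round: 456 × 1/4 = 114
  green wrinkled: 456 × 1/4 = 114

114, 114, 114, 114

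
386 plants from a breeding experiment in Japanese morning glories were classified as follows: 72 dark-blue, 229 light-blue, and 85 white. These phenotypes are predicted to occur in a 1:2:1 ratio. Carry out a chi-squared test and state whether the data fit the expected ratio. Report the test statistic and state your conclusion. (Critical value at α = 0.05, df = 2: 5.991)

14.306; not consistent

Under the 1:2:1 hypothesis (Σ ratio = 4, N = 386):
  dark-blue: 386 × 1/4 = 96.5
  light-blue: 386 × 2/4 = 193
  white: 386 × 1/4 = 96.5
χ² = Σ (O − E)² / E
  dark-blue: (72 − 96.5)² / 96.5 = 6.2202
  light-blue: (229 − 193)² / 193 = 6.7150
  white: (85 − 96.5)² / 96.5 = 1.3705
χ² = 6.2202 + 6.7150 + 1.3705 = 14.3057 ≈ 14.306
Degrees of freedom = 3 − 1 = 2; critical value at α = 0.05 is 5.991.
Since 14.306 > 5.991, we reject the null hypothesis — the data do not fit the 1:2:1 ratio.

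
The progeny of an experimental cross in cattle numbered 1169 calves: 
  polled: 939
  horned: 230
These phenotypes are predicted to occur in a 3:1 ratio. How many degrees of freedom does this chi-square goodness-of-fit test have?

A goodness-of-fit test with 2 phenotype classes has df = 2 − 1 = 1.

1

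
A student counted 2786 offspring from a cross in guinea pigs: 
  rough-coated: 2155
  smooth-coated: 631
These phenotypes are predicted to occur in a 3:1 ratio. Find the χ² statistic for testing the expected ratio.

The 3:1 ratio has 4 parts, so with N = 2786 the expected counts are:
  rough-coated: 2786 × 3/4 = 2089.5
  smooth-coated: 2786 × 1/4 = 696.5
χ² = Σ (O − E)² / E
  rough-coated: (2155 − 2089.5)² / 2089.5 = 2.0532
  smooth-coated: (631 − 696.5)² / 696.5 = 6.1597
χ² = 2.0532 + 6.1597 = 8.2129 ≈ 8.213

8.213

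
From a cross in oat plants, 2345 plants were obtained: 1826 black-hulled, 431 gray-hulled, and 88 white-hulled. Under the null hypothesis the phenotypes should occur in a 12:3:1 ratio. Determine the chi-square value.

26.143

Under the 12:3:1 hypothesis (Σ ratio = 16, N = 2345):
  black-hulled: 2345 × 12/16 = 1758.75
  gray-hulled: 2345 × 3/16 = 439.6875
  white-hulled: 2345 × 1/16 = 146.5625
χ² = Σ (O − E)² / E
  black-hulled: (1826 − 1758.75)² / 1758.75 = 2.5715
  gray-hulled: (431 − 439.6875)² / 439.6875 = 0.1717
  white-hulled: (88 − 146.5625)² / 146.5625 = 23.4000
χ² = 2.5715 + 0.1717 + 23.4000 = 26.1432 ≈ 26.143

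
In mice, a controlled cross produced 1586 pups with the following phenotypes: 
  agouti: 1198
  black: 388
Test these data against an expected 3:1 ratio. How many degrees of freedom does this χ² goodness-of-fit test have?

1

A goodness-of-fit test with 2 phenotype classes has df = 2 − 1 = 1.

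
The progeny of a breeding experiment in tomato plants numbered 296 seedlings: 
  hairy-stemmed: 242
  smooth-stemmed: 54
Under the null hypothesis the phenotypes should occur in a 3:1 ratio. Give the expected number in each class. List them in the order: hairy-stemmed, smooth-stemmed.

Total ratio parts = 4. Expected numbers out of 296:
  hairy-stemmed: 296 × 3/4 = 222
  smooth-stemmed: 296 × 1/4 = 74

222, 74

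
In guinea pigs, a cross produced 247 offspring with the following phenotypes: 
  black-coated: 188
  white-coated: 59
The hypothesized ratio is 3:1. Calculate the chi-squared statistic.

The 3:1 ratio has 4 parts, so with N = 247 the expected counts are:
  black-coated: 247 × 3/4 = 185.25
  white-coated: 247 × 1/4 = 61.75
χ² = Σ (O − E)² / E
  black-coated: (188 − 185.25)² / 185.25 = 0.0408
  white-coated: (59 − 61.75)² / 61.75 = 0.1225
χ² = 0.0408 + 0.1225 = 0.1633 ≈ 0.163

0.163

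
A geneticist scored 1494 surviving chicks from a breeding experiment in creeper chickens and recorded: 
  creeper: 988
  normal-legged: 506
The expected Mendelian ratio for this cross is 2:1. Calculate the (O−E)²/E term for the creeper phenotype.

The 2:1 ratio has 3 parts, so with N = 1494 the expected counts are:
  creeper: 1494 × 2/3 = 996
  normal-legged: 1494 × 1/3 = 498
Contribution of creeper: (988 − 996)² / 996 = 0.0643

0.064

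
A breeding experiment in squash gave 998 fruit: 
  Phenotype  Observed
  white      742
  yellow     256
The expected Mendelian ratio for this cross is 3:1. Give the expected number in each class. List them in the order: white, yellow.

Under the 3:1 hypothesis (Σ ratio = 4, N = 998):
  white: 998 × 3/4 = 748.5
  yellow: 998 × 1/4 = 249.5

748.5, 249.5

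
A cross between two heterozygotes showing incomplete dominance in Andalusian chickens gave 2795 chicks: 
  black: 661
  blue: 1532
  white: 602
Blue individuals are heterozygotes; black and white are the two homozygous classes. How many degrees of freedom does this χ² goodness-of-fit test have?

2

With incomplete dominance, a heterozygote × heterozygote cross gives a 1:2:1 phenotypic ratio.
A goodness-of-fit test with 3 phenotype classes has df = 3 − 1 = 2.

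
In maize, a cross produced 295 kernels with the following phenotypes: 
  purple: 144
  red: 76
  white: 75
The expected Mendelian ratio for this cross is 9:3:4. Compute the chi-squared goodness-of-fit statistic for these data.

Expected counts for N = 295 under a 9:3:4 ratio (total parts = 16):
  purple: 295 × 9/16 = 165.9375
  red: 295 × 3/16 = 55.3125
  white: 295 × 4/16 = 73.75
χ² = Σ (O − E)² / E
  purple: (144 − 165.9375)² / 165.9375 = 2.9002
  red: (76 − 55.3125)² / 55.3125 = 7.7374
  white: (75 − 73.75)² / 73.75 = 0.0212
χ² = 2.9002 + 7.7374 + 0.0212 = 10.6588 ≈ 10.659

10.659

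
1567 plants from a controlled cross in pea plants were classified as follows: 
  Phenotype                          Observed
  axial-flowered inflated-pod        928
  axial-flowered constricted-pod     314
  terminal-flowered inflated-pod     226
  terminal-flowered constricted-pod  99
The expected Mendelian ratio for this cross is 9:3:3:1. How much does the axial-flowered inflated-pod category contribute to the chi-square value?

Under the 9:3:3:1 hypothesis (Σ ratio = 16, N = 1567):
  axial-flowered inflated-pod: 1567 × 9/16 = 881.4375
  axial-flowered constricted-pod: 1567 × 3/16 = 293.8125
  terminal-flowered inflated-pod: 1567 × 3/16 = 293.8125
  terminal-flowered constricted-pod: 1567 × 1/16 = 97.9375
Contribution of axial-flowered inflated-pod: (928 − 881.4375)² / 881.4375 = 2.4597

2.460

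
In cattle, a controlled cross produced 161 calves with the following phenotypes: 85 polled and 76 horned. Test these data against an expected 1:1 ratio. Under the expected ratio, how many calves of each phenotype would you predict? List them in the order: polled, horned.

Under the 1:1 hypothesis (Σ ratio = 2, N = 161):
  polled: 161 × 1/2 = 80.5
  horned: 161 × 1/2 = 80.5

80.5, 80.5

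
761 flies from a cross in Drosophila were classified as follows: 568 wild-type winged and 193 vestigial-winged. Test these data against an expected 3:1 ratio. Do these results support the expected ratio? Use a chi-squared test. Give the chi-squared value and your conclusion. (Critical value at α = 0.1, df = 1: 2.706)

Under the 3:1 hypothesis (Σ ratio = 4, N = 761):
  wild-type winged: 761 × 3/4 = 570.75
  vestigial-winged: 761 × 1/4 = 190.25
χ² = Σ (O − E)² / E
  wild-type winged: (568 − 570.75)² / 570.75 = 0.0133
  vestigial-winged: (193 − 190.25)² / 190.25 = 0.0398
χ² = 0.0133 + 0.0398 = 0.0531 ≈ 0.053
Degrees of freedom = 2 − 1 = 1; critical value at α = 0.1 is 2.706.
Since 0.053 < 2.706, we fail to reject the null hypothesis — the data are consistent with the 3:1 ratio.

0.053; consistent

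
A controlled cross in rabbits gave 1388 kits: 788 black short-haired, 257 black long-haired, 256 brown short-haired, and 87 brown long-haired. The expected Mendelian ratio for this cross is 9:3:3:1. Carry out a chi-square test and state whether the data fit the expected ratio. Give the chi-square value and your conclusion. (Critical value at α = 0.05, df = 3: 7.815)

0.178; consistent

Total ratio parts = 16. Expected numbers out of 1388:
  black short-haired: 1388 × 9/16 = 780.75
  black long-haired: 1388 × 3/16 = 260.25
  brown short-haired: 1388 × 3/16 = 260.25
  brown long-haired: 1388 × 1/16 = 86.75
χ² = Σ (O − E)² / E
  black short-haired: (788 − 780.75)² / 780.75 = 0.0673
  black long-haired: (257 − 260.25)² / 260.25 = 0.0406
  brown short-haired: (256 − 260.25)² / 260.25 = 0.0694
  brown long-haired: (87 − 86.75)² / 86.75 = 0.0007
χ² = 0.0673 + 0.0406 + 0.0694 + 0.0007 = 0.178
Degrees of freedom = 4 − 1 = 3; critical value at α = 0.05 is 7.815.
Since 0.178 < 7.815, we fail to reject the null hypothesis — the data are consistent with the 9:3:3:1 ratio.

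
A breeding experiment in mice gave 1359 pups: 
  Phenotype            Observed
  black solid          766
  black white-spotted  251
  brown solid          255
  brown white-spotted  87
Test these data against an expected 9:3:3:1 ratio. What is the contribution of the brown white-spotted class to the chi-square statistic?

Total ratio parts = 16. Expected numbers out of 1359:
  black solid: 1359 × 9/16 = 764.4375
  black white-spotted: 1359 × 3/16 = 254.8125
  brown solid: 1359 × 3/16 = 254.8125
  brown white-spotted: 1359 × 1/16 = 84.9375
Contribution of brown white-spotted: (87 − 84.9375)² / 84.9375 = 0.0501

0.050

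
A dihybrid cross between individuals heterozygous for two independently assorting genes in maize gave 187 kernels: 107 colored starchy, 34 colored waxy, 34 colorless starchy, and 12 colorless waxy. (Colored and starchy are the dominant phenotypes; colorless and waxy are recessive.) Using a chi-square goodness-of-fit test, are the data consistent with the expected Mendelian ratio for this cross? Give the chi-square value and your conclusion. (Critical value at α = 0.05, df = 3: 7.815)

A dihybrid F₂ with independent assortment and complete dominance at both loci gives a 9:3:3:1 phenotypic ratio.
Expected counts for N = 187 under a 9:3:3:1 ratio (total parts = 16):
  colored starchy: 187 × 9/16 = 105.1875
  colored waxy: 187 × 3/16 = 35.0625
  colorless starchy: 187 × 3/16 = 35.0625
  colorless waxy: 187 × 1/16 = 11.6875
χ² = Σ (O − E)² / E
  colored starchy: (107 − 105.1875)² / 105.1875 = 0.0312
  colored waxy: (34 − 35.0625)² / 35.0625 = 0.0322
  colorless starchy: (34 − 35.0625)² / 35.0625 = 0.0322
  colorless waxy: (12 − 11.6875)² / 11.6875 = 0.0084
χ² = 0.0312 + 0.0322 + 0.0322 + 0.0084 = 0.104
Degrees of freedom = 4 − 1 = 3; critical value at α = 0.05 is 7.815.
Since 0.104 < 7.815, we fail to reject the null hypothesis — the data are consistent with the 9:3:3:1 ratio.

0.104; consistent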